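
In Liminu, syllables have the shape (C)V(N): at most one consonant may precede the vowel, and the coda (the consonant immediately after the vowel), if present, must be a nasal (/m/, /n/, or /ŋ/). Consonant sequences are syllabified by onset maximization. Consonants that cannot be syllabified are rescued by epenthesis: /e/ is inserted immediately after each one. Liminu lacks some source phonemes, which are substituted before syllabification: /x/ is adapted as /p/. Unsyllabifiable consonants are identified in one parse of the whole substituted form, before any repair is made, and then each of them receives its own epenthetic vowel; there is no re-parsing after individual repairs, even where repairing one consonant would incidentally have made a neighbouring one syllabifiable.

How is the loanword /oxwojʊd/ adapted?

opewojʊde

Substitution: /x/ → /p/, giving /opwojʊd/.
The consonants /p/, /d/ cannot be parsed into a legal (C)V(N) syllable (only a nasal (/m/, /n/, or /ŋ/) is licensed in coda position; onsets are limited to one consonant).
Epenthesis after each stranded consonant: /p/ → /pe/, /d/ → /de/.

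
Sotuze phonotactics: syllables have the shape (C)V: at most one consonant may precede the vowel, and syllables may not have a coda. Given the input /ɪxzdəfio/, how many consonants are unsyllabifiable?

2

Syllabifying with onset maximization leaves /x/, /z/ stranded (no codas are permitted; onsets are limited to one consonant).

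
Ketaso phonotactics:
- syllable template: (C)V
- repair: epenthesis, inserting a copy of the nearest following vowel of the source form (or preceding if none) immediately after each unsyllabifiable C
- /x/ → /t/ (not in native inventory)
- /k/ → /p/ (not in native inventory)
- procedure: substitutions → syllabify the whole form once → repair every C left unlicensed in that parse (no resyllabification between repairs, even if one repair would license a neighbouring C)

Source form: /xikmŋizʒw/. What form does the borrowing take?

tipimiŋiziʒiwi

Substitution: /x/ → /t/, /k/ → /p/, giving /tipmŋizʒw/.
Syllabifying with onset maximization leaves /p/, /m/, /z/, /ʒ/, /w/ stranded (no codas are permitted; onsets are limited to one consonant).
Epenthesis after each stranded consonant: /p/ → /pi/, /m/ → /mi/, /z/ → /zi/, /ʒ/ → /ʒi/, /w/ → /wi/.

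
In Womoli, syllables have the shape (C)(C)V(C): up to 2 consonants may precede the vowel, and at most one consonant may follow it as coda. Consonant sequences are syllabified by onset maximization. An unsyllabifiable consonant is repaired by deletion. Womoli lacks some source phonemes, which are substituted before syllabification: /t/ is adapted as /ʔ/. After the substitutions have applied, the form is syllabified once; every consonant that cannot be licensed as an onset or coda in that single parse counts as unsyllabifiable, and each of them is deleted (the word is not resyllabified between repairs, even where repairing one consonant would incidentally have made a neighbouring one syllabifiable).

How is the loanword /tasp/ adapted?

Substitution: /t/ → /ʔ/, giving /ʔasp/.
Syllabifying with onset maximization leaves /p/ stranded (at most one coda consonant is licensed; onsets may contain at most 2 consonants).
Deleting the stranded consonants removes /p/.

ʔas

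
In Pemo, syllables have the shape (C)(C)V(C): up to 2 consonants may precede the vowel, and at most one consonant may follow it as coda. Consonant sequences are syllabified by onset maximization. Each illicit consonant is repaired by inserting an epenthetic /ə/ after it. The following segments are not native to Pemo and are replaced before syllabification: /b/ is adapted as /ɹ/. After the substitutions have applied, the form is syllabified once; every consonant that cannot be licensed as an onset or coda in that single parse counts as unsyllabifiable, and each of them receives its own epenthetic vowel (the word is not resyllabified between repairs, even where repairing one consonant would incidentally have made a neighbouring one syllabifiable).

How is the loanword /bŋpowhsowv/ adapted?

Substitution: /b/ → /ɹ/, giving /ɹŋpowhsowv/.
Under (C)(C)V(C), the unsyllabifiable consonants are /ɹ/, /v/ (at most one coda consonant is licensed; onsets may contain at most 2 consonants).
Inserting the epenthetic vowel yields /ɹ/ → /ɹə/, /v/ → /və/.

ɹəŋpowhsowvə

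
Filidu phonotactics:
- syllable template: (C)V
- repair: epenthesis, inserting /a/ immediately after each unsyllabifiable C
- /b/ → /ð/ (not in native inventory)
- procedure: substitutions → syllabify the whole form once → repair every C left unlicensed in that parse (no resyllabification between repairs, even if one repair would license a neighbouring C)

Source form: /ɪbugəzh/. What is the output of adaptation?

ɪðugəzaha

Substitution: /b/ → /ð/, giving /ɪðugəzh/.
Syllabifying with onset maximization leaves /z/, /h/ stranded (no codas are permitted; onsets are limited to one consonant).
Epenthesis after each stranded consonant: /z/ → /za/, /h/ → /ha/.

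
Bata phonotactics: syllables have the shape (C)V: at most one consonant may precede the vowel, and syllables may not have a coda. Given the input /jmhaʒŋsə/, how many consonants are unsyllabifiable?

Under (C)V, the unsyllabifiable consonants are /j/, /m/, /ʒ/, /ŋ/ (no codas are permitted; onsets are limited to one consonant).

4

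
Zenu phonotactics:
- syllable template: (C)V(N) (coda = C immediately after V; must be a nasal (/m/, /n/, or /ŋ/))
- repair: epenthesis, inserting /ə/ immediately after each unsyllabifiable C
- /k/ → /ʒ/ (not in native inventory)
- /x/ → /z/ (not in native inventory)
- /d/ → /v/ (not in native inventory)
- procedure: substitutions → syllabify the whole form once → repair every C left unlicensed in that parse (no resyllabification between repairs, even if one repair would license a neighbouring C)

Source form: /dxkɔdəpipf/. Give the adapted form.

vəzəʒɔvəpipəfə

Substitution: /d/ → /v/, /x/ → /z/, /k/ → /ʒ/, giving /vzʒɔvəpipf/.
The consonants /v/, /z/, /p/, /f/ cannot be parsed into a legal (C)V(N) syllable (only a nasal (/m/, /n/, or /ŋ/) is licensed in coda position; onsets are limited to one consonant).
Each unlicensed consonant becomes the onset of a new syllable: /v/ → /və/, /z/ → /zə/, /p/ → /pə/, /f/ → /fə/.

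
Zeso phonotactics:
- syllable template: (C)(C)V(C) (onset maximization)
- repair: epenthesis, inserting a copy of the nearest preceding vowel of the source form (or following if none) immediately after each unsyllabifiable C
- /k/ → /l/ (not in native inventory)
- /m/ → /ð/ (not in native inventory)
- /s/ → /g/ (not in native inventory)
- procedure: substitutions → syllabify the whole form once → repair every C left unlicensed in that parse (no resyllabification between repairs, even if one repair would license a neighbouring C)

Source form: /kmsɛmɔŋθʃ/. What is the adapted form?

lɛðgɛðɔŋθɔʃɔ

Substitution: /k/ → /l/, /m/ → /ð/, /s/ → /g/, giving /lðgɛðɔŋθʃ/.
Under (C)(C)V(C), the unsyllabifiable consonants are /l/, /θ/, /ʃ/ (at most one coda consonant is licensed; onsets may contain at most 2 consonants).
Epenthesis after each stranded consonant: /l/ → /lɛ/, /θ/ → /θɔ/, /ʃ/ → /ʃɔ/.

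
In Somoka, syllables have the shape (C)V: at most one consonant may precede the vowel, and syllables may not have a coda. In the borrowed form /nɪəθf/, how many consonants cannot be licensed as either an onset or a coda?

2

Under (C)V, the unsyllabifiable consonants are /θ/, /f/ (no codas are permitted; onsets are limited to one consonant).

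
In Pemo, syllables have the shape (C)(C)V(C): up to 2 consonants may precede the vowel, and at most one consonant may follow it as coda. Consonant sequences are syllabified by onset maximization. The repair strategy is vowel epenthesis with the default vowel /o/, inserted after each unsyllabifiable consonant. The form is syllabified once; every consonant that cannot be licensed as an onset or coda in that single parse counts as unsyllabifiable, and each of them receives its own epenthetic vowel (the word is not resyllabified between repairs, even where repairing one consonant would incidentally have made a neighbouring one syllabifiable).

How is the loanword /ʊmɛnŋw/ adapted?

ʊmɛnŋowo

Under (C)(C)V(C), the unsyllabifiable consonants are /ŋ/, /w/ (at most one coda consonant is licensed; onsets may contain at most 2 consonants).
Epenthesis after each stranded consonant: /ŋ/ → /ŋo/, /w/ → /wo/.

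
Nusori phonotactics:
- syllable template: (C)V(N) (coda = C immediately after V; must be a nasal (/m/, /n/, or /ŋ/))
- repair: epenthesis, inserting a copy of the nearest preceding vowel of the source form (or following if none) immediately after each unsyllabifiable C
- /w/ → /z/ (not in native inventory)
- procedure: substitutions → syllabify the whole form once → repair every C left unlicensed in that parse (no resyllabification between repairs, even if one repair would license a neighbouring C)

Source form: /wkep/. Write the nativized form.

zekepe

Substitution: /w/ → /z/, giving /zkep/.
Under (C)V(N), the unsyllabifiable consonants are /z/, /p/ (only a nasal (/m/, /n/, or /ŋ/) is licensed in coda position; onsets are limited to one consonant).
Inserting the epenthetic vowel yields /z/ → /ze/, /p/ → /pe/.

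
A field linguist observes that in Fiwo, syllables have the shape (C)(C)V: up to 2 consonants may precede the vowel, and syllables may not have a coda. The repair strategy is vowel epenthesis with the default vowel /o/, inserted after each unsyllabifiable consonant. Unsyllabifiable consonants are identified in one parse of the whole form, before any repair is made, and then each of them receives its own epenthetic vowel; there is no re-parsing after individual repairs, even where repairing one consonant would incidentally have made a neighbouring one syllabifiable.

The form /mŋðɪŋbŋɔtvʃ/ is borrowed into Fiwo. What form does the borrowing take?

Syllabifying with onset maximization leaves /m/, /ŋ/, /t/, /v/, /ʃ/ stranded (no codas are permitted; onsets may contain at most 2 consonants).
Inserting the epenthetic vowel yields /m/ → /mo/, /ŋ/ → /ŋo/, /t/ → /to/, /v/ → /vo/, /ʃ/ → /ʃo/.

moŋðɪŋobŋɔtovoʃo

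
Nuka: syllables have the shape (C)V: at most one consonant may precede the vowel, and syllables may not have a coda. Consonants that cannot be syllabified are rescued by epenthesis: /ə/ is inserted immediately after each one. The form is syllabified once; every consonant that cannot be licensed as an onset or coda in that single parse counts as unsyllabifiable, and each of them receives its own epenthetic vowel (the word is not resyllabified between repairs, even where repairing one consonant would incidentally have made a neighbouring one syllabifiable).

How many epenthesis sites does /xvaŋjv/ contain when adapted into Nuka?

4

The unsyllabifiable consonants are /x/, /ŋ/, /j/, /v/; each receives one epenthetic vowel.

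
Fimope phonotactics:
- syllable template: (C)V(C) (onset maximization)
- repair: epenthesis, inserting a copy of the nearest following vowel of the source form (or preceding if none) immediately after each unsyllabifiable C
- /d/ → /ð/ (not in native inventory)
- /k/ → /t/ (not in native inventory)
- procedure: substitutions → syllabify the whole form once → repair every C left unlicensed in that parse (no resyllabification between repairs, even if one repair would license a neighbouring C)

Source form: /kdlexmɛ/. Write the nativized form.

teðelexmɛ

Substitution: /k/ → /t/, /d/ → /ð/, giving /tðlexmɛ/.
Under (C)V(C), the unsyllabifiable consonants are /t/, /ð/ (at most one coda consonant is licensed; onsets are limited to one consonant).
Epenthesis after each stranded consonant: /t/ → /te/, /ð/ → /ðe/.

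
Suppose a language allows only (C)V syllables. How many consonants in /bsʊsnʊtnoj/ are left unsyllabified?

4

Under (C)V, the unsyllabifiable consonants are /b/, /s/, /t/, /j/ (no codas are permitted; onsets are limited to one consonant).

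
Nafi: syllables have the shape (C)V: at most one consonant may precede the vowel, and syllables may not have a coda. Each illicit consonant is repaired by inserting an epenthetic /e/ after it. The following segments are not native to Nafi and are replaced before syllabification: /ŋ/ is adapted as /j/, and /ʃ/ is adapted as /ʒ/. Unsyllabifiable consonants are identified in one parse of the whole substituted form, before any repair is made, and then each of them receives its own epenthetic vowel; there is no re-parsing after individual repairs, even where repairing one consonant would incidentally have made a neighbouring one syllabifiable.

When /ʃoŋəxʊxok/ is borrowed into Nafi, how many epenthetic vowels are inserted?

1

After substitution the input is /ʒojəxʊxok/.
The unsyllabifiable consonants are /k/; each receives one epenthetic vowel.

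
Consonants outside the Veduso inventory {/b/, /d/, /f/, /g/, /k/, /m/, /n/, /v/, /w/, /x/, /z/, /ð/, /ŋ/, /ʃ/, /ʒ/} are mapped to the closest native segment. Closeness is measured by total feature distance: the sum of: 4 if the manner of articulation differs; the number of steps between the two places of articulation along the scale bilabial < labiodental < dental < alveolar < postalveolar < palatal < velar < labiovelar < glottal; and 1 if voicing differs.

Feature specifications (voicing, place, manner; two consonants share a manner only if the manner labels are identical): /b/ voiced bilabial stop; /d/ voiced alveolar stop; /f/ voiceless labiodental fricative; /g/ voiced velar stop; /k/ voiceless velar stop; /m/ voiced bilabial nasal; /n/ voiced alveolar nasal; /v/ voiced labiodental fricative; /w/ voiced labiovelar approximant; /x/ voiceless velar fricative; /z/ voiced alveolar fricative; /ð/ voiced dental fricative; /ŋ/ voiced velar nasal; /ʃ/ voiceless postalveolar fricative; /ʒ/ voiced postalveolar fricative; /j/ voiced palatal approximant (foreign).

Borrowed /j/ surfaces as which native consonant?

/w/ is closest: same manner (approximant), place distance 2 (palatal→labiovelar), same voicing; total 2. Next closest is /g/ at distance 5.

w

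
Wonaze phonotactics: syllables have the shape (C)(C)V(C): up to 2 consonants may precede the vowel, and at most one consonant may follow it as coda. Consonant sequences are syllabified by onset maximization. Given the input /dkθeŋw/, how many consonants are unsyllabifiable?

Syllabifying with onset maximization leaves /d/, /w/ stranded (at most one coda consonant is licensed; onsets may contain at most 2 consonants).

2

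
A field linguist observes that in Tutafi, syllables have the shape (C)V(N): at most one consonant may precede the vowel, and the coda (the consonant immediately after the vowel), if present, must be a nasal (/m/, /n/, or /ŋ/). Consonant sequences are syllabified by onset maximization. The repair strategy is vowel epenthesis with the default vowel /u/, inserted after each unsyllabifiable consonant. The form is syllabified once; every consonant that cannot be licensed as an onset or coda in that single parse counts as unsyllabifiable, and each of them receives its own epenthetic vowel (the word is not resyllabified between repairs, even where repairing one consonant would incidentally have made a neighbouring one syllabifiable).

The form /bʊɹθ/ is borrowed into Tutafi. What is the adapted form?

bʊɹuθu

Under (C)V(N), the unsyllabifiable consonants are /ɹ/, /θ/ (only a nasal (/m/, /n/, or /ŋ/) is licensed in coda position; onsets are limited to one consonant).
Epenthesis after each stranded consonant: /ɹ/ → /ɹu/, /θ/ → /θu/.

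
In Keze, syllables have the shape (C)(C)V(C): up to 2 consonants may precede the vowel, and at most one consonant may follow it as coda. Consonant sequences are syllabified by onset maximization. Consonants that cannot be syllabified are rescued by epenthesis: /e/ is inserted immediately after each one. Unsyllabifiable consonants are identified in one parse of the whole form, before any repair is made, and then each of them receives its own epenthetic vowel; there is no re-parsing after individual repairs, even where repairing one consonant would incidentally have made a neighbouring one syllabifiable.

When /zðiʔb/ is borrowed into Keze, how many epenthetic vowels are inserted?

The unsyllabifiable consonants are /b/; each receives one epenthetic vowel.

1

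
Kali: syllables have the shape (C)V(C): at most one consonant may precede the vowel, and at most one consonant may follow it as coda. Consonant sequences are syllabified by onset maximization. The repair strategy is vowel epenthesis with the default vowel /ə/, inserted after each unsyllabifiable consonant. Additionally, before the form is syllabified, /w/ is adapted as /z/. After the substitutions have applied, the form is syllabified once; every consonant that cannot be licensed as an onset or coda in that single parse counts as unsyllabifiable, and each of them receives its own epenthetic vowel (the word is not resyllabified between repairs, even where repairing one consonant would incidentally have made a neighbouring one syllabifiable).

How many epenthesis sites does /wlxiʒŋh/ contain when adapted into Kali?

After substitution the input is /zlxiʒŋh/.
The unsyllabifiable consonants are /z/, /l/, /ŋ/, /h/; each receives one epenthetic vowel.

4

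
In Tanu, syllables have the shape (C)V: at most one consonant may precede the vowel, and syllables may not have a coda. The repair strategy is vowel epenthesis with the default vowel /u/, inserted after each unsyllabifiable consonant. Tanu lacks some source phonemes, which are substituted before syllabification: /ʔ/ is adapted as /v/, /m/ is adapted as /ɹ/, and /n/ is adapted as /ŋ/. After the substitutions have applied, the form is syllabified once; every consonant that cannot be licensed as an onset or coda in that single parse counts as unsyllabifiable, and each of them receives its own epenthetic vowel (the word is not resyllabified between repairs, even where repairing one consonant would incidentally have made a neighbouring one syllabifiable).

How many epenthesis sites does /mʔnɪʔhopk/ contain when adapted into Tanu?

5

After substitution the input is /ɹvŋɪvhopk/.
The unsyllabifiable consonants are /ɹ/, /v/, /v/, /p/, /k/; each receives one epenthetic vowel.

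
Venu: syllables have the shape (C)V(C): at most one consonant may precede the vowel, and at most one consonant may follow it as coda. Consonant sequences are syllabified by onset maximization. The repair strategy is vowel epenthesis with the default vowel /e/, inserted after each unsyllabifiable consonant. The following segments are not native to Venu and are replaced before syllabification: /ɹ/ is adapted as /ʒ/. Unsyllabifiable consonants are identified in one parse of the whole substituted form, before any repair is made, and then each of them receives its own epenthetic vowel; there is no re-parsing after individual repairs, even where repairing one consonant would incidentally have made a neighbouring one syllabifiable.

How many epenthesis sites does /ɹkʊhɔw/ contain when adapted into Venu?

1

After substitution the input is /ʒkʊhɔw/.
The unsyllabifiable consonants are /ʒ/; each receives one epenthetic vowel.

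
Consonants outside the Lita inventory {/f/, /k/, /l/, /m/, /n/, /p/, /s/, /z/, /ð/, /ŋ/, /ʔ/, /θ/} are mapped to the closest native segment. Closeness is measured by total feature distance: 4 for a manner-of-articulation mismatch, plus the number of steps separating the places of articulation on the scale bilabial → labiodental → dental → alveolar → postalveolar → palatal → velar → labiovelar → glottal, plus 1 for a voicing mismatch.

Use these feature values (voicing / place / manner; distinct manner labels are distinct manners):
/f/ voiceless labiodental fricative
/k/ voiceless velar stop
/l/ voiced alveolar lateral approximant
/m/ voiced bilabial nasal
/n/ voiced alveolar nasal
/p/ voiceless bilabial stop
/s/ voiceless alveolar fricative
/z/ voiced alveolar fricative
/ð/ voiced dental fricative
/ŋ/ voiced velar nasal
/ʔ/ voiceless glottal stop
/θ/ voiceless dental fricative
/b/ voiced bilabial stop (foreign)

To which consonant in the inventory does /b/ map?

/p/ is closest: same manner (stop), place distance 0 (bilabial→bilabial), voicing differs (+1); total 1. Next closest is /m/ at distance 4.

p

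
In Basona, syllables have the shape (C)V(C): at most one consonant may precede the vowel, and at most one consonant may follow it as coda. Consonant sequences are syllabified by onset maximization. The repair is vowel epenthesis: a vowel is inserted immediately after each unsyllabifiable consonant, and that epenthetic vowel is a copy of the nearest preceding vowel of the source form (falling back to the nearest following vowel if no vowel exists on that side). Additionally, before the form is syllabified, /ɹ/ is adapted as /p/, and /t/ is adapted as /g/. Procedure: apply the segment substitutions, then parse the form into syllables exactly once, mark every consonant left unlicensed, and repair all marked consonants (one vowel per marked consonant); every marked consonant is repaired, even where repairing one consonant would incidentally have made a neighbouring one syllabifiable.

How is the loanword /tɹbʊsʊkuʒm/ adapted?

Substitution: /t/ → /g/, /ɹ/ → /p/, giving /gpbʊsʊkuʒm/.
Syllabifying with onset maximization leaves /g/, /p/, /m/ stranded (at most one coda consonant is licensed; onsets are limited to one consonant).
Each unlicensed consonant becomes the onset of a new syllable: /g/ → /gʊ/, /p/ → /pʊ/, /m/ → /mu/.

gʊpʊbʊsʊkuʒmu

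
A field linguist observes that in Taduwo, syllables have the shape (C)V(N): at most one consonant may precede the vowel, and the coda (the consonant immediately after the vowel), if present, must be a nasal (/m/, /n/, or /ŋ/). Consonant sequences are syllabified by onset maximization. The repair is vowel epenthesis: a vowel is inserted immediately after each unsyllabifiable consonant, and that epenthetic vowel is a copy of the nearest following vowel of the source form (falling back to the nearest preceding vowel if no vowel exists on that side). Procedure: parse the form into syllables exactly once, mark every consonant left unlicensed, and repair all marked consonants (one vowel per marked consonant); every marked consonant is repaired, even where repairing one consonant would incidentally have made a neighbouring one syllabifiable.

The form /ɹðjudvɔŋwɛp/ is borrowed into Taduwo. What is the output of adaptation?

The consonants /ɹ/, /ð/, /d/, /p/ cannot be parsed into a legal (C)V(N) syllable (only a nasal (/m/, /n/, or /ŋ/) is licensed in coda position; onsets are limited to one consonant).
Epenthesis after each stranded consonant: /ɹ/ → /ɹu/, /ð/ → /ðu/, /d/ → /dɔ/, /p/ → /pɛ/.

ɹuðujudɔvɔŋwɛpɛ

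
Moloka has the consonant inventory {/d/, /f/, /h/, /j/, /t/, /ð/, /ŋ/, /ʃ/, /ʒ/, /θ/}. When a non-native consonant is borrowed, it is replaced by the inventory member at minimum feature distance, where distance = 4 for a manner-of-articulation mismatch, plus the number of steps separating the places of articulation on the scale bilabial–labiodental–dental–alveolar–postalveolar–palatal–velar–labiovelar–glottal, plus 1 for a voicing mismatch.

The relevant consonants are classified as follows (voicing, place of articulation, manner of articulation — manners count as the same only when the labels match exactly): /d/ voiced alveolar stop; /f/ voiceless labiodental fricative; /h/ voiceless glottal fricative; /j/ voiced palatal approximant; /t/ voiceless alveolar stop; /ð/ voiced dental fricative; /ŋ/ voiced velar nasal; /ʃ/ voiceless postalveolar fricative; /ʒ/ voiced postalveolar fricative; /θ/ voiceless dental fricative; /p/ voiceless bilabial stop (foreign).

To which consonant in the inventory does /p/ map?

/t/ is closest: same manner (stop), place distance 3 (bilabial→alveolar), same voicing; total 3. Next closest is /d/ at distance 4.

t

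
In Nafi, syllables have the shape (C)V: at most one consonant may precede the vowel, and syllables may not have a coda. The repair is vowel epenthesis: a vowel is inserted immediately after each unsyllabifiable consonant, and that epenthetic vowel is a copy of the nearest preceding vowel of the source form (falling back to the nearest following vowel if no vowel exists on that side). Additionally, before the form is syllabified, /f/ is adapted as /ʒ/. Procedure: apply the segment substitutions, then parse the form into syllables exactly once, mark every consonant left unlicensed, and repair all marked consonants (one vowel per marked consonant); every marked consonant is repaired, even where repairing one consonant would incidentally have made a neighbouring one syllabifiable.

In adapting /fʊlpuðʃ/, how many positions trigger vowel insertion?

After substitution the input is /ʒʊlpuðʃ/.
The unsyllabifiable consonants are /l/, /ð/, /ʃ/; each receives one epenthetic vowel.

3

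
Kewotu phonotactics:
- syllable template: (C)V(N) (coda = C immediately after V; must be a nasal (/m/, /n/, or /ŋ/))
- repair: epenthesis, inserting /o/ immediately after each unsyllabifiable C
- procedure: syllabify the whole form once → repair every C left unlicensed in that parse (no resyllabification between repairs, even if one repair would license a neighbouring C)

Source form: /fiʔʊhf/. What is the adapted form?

fiʔʊhofo

The consonants /h/, /f/ cannot be parsed into a legal (C)V(N) syllable (only a nasal (/m/, /n/, or /ŋ/) is licensed in coda position; onsets are limited to one consonant).
Each unlicensed consonant becomes the onset of a new syllable: /h/ → /ho/, /f/ → /fo/.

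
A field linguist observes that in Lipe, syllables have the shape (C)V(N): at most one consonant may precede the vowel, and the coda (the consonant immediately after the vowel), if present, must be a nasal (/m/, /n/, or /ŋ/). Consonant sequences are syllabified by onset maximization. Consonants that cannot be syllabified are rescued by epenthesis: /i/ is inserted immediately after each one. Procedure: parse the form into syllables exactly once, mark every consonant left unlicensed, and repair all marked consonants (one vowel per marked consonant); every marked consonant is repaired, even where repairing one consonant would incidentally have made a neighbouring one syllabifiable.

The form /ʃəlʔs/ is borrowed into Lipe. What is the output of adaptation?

ʃəliʔisi

The consonants /l/, /ʔ/, /s/ cannot be parsed into a legal (C)V(N) syllable (only a nasal (/m/, /n/, or /ŋ/) is licensed in coda position; onsets are limited to one consonant).
Inserting the epenthetic vowel yields /l/ → /li/, /ʔ/ → /ʔi/, /s/ → /si/.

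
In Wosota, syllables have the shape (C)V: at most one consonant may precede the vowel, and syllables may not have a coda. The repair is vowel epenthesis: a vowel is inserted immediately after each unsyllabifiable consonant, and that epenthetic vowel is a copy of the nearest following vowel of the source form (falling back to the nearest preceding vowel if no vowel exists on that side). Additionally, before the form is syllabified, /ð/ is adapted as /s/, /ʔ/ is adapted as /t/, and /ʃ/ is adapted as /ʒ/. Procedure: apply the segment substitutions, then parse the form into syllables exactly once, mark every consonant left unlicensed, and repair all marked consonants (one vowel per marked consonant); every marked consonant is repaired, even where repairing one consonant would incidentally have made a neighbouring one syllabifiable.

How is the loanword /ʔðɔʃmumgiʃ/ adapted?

Substitution: /ʔ/ → /t/, /ð/ → /s/, /ʃ/ → /ʒ/, giving /tsɔʒmumgiʒ/.
Syllabifying with onset maximization leaves /t/, /ʒ/, /m/, /ʒ/ stranded (no codas are permitted; onsets are limited to one consonant).
Each unlicensed consonant becomes the onset of a new syllable: /t/ → /tɔ/, /ʒ/ → /ʒu/, /m/ → /mi/, /ʒ/ → /ʒi/.

tɔsɔʒumumigiʒi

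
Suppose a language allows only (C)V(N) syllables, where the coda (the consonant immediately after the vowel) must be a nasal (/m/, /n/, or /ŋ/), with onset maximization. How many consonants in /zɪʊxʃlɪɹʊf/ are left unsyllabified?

Under (C)V(N), the unsyllabifiable consonants are /x/, /ʃ/, /f/ (only a nasal (/m/, /n/, or /ŋ/) is licensed in coda position; onsets are limited to one consonant).

3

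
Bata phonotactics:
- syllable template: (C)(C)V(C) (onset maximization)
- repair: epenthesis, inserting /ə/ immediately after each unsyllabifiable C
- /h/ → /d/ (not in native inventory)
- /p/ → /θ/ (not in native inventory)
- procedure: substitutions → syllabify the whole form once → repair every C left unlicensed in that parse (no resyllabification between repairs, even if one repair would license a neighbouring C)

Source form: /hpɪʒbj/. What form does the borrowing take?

dθɪʒbəjə

Substitution: /h/ → /d/, /p/ → /θ/, giving /dθɪʒbj/.
Under (C)(C)V(C), the unsyllabifiable consonants are /b/, /j/ (at most one coda consonant is licensed; onsets may contain at most 2 consonants).
Each unlicensed consonant becomes the onset of a new syllable: /b/ → /bə/, /j/ → /jə/.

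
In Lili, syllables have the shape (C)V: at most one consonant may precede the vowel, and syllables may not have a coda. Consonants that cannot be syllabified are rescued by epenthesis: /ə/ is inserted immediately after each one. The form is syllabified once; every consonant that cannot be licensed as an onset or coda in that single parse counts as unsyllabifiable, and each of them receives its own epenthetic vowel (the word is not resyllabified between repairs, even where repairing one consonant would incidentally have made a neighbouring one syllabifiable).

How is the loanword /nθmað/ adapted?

The consonants /n/, /θ/, /ð/ cannot be parsed into a legal (C)V syllable (no codas are permitted; onsets are limited to one consonant).
Epenthesis after each stranded consonant: /n/ → /nə/, /θ/ → /θə/, /ð/ → /ðə/.

nəθəmaðə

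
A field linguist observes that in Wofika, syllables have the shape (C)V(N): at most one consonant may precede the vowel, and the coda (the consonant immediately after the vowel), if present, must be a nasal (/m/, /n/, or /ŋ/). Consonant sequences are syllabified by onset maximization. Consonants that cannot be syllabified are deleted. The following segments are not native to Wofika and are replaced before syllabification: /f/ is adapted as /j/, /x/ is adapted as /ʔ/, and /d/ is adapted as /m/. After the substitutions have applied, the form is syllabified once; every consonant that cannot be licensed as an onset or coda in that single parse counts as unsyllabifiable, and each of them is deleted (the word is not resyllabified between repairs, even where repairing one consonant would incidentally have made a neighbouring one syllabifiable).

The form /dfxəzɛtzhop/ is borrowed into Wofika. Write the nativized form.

Substitution: /d/ → /m/, /f/ → /j/, /x/ → /ʔ/, giving /mjʔəzɛtzhop/.
Under (C)V(N), the unsyllabifiable consonants are /m/, /j/, /t/, /z/, /p/ (only a nasal (/m/, /n/, or /ŋ/) is licensed in coda position; onsets are limited to one consonant).
Deleting the stranded consonants removes /m/, /j/, /t/, /z/, /p/.

ʔəzɛho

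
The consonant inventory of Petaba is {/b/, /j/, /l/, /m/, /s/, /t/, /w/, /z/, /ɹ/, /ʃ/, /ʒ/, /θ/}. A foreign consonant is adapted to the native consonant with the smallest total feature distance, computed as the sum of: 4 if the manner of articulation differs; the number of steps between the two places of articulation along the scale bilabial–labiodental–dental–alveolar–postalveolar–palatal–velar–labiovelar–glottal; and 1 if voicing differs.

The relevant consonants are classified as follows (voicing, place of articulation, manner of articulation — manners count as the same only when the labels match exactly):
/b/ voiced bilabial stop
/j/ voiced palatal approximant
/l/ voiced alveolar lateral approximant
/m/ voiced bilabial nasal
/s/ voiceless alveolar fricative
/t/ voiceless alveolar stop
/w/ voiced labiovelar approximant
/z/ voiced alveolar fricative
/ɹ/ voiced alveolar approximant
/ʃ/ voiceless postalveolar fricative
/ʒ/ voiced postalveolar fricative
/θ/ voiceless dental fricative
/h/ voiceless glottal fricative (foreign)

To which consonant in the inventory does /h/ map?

ʃ

/ʃ/ is closest: same manner (fricative), place distance 4 (glottal→postalveolar), same voicing; total 4. Next closest is /s/ at distance 5.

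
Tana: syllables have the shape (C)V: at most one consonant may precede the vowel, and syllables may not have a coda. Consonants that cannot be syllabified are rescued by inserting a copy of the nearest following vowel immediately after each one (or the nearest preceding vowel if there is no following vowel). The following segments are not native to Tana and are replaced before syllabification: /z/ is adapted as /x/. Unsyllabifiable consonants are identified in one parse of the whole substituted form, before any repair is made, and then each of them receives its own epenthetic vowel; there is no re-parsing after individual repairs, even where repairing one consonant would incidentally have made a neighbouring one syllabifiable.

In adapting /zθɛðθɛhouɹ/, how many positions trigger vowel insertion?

After substitution the input is /xθɛðθɛhouɹ/.
The unsyllabifiable consonants are /x/, /ð/, /ɹ/; each receives one epenthetic vowel.

3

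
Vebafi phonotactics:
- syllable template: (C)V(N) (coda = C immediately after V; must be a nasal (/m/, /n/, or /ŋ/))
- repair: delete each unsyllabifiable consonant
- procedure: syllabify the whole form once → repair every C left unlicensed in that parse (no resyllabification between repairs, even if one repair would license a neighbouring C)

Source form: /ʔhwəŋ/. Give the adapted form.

wəŋ

Under (C)V(N), the unsyllabifiable consonants are /ʔ/, /h/ (only a nasal (/m/, /n/, or /ŋ/) is licensed in coda position; onsets are limited to one consonant).
Deletion applies to /ʔ/, /h/.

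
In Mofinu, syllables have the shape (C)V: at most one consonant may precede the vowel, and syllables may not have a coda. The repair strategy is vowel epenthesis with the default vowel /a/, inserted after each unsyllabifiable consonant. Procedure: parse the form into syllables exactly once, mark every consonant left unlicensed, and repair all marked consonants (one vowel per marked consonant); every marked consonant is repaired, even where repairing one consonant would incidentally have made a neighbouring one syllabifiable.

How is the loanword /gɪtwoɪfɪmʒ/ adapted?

Under (C)V, the unsyllabifiable consonants are /t/, /m/, /ʒ/ (no codas are permitted; onsets are limited to one consonant).
Epenthesis after each stranded consonant: /t/ → /ta/, /m/ → /ma/, /ʒ/ → /ʒa/.

gɪtawoɪfɪmaʒa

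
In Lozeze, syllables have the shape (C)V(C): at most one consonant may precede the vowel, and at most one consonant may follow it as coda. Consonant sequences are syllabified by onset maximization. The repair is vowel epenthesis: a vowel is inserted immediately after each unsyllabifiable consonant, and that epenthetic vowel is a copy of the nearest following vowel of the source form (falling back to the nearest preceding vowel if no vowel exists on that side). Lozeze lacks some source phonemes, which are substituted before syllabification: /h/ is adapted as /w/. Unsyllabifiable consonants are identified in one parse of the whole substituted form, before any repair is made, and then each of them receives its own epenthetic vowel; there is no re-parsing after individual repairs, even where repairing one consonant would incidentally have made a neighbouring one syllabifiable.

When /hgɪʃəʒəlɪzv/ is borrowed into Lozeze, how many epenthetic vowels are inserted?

After substitution the input is /wgɪʃəʒəlɪzv/.
The unsyllabifiable consonants are /w/, /v/; each receives one epenthetic vowel.

2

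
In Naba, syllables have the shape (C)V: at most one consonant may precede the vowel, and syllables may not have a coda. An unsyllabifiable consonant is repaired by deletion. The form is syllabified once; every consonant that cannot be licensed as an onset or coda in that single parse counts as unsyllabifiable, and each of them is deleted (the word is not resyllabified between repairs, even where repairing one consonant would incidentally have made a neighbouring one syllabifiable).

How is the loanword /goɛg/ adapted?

Under (C)V, the unsyllabifiable consonants are /g/ (no codas are permitted; onsets are limited to one consonant).
Deletion applies to /g/.

goɛ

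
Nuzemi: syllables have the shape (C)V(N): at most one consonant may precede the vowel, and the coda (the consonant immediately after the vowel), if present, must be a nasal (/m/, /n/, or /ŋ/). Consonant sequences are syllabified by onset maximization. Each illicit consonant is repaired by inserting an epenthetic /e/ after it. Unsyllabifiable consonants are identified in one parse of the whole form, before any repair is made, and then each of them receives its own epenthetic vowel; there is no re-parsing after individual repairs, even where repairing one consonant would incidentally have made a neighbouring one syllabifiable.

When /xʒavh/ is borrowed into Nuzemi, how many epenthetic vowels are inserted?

3

The unsyllabifiable consonants are /x/, /v/, /h/; each receives one epenthetic vowel.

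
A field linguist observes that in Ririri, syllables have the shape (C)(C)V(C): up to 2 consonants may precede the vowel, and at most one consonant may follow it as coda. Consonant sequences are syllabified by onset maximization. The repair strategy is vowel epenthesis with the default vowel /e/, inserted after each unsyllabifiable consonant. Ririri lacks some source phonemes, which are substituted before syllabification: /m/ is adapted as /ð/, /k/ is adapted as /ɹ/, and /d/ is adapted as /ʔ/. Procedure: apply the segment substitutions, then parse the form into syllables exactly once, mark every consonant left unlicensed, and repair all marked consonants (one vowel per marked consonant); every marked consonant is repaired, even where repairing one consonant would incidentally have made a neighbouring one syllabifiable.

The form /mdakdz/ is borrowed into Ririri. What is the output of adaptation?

ðʔaɹʔeze

Substitution: /m/ → /ð/, /d/ → /ʔ/, /k/ → /ɹ/, giving /ðʔaɹʔz/.
Under (C)(C)V(C), the unsyllabifiable consonants are /ʔ/, /z/ (at most one coda consonant is licensed; onsets may contain at most 2 consonants).
Each unlicensed consonant becomes the onset of a new syllable: /ʔ/ → /ʔe/, /z/ → /ze/.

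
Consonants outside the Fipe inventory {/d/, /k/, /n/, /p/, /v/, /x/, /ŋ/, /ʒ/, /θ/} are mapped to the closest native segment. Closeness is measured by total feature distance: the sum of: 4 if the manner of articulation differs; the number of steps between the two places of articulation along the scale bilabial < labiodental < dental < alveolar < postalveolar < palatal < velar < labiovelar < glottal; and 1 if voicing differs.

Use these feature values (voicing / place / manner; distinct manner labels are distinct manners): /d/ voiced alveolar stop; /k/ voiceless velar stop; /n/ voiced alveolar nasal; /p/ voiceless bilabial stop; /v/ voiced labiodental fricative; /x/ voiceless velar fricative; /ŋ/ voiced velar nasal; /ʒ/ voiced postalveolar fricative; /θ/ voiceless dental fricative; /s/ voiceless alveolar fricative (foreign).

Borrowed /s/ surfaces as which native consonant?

θ

/θ/ is closest: same manner (fricative), place distance 1 (alveolar→dental), same voicing; total 1. Next closest is /ʒ/ at distance 2.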